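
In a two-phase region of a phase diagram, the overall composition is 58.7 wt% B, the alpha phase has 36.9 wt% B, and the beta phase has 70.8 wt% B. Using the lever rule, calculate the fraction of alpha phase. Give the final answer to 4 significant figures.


f_alpha = (C_beta - C0) / (C_beta - C_alpha)
f_alpha = (70.8 - 58.7) / (70.8 - 36.9)
f_alpha = 0.3569


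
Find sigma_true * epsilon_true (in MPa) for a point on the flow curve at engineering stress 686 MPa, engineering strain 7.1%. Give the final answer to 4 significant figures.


sigma_true = sigma_eng * (1 + epsilon_eng)
sigma_true = 686 * (1 + 0.071) = 734.706 MPa
epsilon_true = ln(1 + epsilon_eng)
epsilon_true = ln(1 + 0.071) = 0.0685928
sigma_true * epsilon_true = 734.706 * 0.0685928 = 50.4 MPa


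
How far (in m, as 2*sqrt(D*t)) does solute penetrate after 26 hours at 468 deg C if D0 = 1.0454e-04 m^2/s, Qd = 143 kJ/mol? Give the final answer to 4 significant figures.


Step 1: D = D0 * exp(-Qd/(R*T))
T = 741.15 K
D = 1.0454e-04 * exp(-143e3 / (8.314 * 741.15)) = 8.72147e-15 m^2/s
Step 2: L = 2*sqrt(D*t)
t = 26 h = 93600 s
L = 2*sqrt(8.72147e-15 * 93600) = 5.714e-05 m


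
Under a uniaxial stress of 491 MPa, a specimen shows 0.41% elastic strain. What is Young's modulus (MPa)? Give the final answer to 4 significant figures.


E = sigma / epsilon
epsilon = 0.41% = 4.1e-03
E = 491 / 4.1e-03
E = 119800 MPa


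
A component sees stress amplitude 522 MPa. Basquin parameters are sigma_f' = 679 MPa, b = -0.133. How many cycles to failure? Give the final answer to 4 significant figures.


sigma_a = sigma_f' * (2*Nf)^b
2*Nf = (sigma_a / sigma_f')^(1/b)
2*Nf = (522 / 679)^(1/-0.133)
2*Nf = 7.22173
Nf = 3.611 cycles


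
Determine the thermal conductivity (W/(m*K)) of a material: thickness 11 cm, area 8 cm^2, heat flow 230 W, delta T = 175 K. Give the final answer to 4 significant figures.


k = Q*L / (A*dT)
L = 0.11 m, A = 8e-04 m^2
k = 230 * 0.11 / (8e-04 * 175)
k = 180.7 W/(m*K)


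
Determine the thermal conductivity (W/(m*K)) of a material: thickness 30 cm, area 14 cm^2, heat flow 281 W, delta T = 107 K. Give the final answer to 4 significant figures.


k = Q*L / (A*dT)
L = 0.3 m, A = 1.4e-03 m^2
k = 281 * 0.3 / (1.4e-03 * 107)
k = 562.8 W/(m*K)


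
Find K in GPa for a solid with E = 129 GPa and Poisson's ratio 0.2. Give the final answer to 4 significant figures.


K = E / (3*(1-2*nu))
K = 129 / (3*(1-2*0.2))
K = 71.67 GPa


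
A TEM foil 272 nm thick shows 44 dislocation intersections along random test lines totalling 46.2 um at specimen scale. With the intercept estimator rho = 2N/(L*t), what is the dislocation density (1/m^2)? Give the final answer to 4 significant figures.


rho = 2N / (L * t)
L = 46.2 um = 4.62e-05 m, t = 272 nm = 2.72e-07 m
rho = 2 * 44 / (4.62e-05 * 2.72e-07)
rho = 7.003e+12 1/m^2


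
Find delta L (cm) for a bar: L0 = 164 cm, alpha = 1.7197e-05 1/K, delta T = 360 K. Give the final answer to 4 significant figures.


dL = L0 * alpha * dT
dL = 164 * 1.7197e-05 * 360
dL = 1.015 cm


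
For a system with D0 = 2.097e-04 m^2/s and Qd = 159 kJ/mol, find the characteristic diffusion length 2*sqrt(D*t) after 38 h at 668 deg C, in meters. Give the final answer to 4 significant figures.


Step 1: D = D0 * exp(-Qd/(R*T))
T = 941.15 K
D = 2.097e-04 * exp(-159e3 / (8.314 * 941.15)) = 3.13792e-13 m^2/s
Step 2: L = 2*sqrt(D*t)
t = 38 h = 136800 s
L = 2*sqrt(3.13792e-13 * 136800) = 4.144e-04 m


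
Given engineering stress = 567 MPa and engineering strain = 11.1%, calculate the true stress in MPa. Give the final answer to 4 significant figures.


sigma_true = sigma_eng * (1 + epsilon_eng)
sigma_true = 567 * (1 + 0.111)
sigma_true = 629.9 MPa


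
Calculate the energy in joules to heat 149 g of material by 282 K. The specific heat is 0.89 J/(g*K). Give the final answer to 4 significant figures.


Q = m * cp * dT
Q = 149 * 0.89 * 282
Q = 37400 J


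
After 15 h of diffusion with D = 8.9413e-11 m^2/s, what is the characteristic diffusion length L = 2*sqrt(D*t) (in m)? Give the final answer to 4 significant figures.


t = 15 hr = 54000 s
Diffusion length = 2*sqrt(D*t)
= 2*sqrt(8.9413e-11 * 54000)
= 4.395e-03 m


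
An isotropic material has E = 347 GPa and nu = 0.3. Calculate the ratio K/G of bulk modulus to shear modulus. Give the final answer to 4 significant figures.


G = E / (2*(1+nu))
G = 347 / (2*(1+0.3)) = 133.462 GPa
K = E / (3*(1-2*nu))
K = 347 / (3*(1-2*0.3)) = 289.167 GPa
K/G = 289.167 / 133.462 = 2.167


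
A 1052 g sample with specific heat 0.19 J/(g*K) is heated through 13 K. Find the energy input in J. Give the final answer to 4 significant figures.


Q = m * cp * dT
Q = 1052 * 0.19 * 13
Q = 2598 J


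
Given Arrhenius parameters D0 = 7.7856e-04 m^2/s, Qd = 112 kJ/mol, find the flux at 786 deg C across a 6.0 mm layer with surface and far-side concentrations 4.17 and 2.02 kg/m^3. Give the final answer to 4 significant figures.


Step 1: D = D0 * exp(-Qd/(R*T))
T = 786 + 273.15 = 1059.15 K
D = 7.7856e-04 * exp(-112e3 / (8.314 * 1059.15)) = 2.33094e-09 m^2/s
Step 2: J = D * (C1 - C2) / dx
J = 2.33094e-09 * (4.17 - 2.02) / 6e-03
J = 8.353e-07 kg/(m^2*s)


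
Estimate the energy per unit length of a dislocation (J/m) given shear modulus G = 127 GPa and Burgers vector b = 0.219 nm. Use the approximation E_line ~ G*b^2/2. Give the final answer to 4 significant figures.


E = G*b^2/2
b = 0.219 nm = 2.19e-10 m
G = 127 GPa = 1.27e+11 Pa
E = 0.5 * 1.27e+11 * (2.19e-10)^2
E = 3.046e-09 J/m


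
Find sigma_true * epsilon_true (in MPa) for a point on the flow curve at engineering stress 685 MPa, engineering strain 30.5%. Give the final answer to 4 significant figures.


sigma_true = sigma_eng * (1 + epsilon_eng)
sigma_true = 685 * (1 + 0.305) = 893.925 MPa
epsilon_true = ln(1 + epsilon_eng)
epsilon_true = ln(1 + 0.305) = 0.266203
sigma_true * epsilon_true = 893.925 * 0.266203 = 238 MPa


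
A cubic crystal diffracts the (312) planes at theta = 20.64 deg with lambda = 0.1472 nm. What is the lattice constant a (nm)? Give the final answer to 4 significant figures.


d = lambda / (2*sin(theta))
d = 0.1472 / (2*sin(20.64 deg))
d = 0.208797 nm
a = d * sqrt(h^2+k^2+l^2) = 0.208797 * sqrt(14)
a = 0.7812 nm


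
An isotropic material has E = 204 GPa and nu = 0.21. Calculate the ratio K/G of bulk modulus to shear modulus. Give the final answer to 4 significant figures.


G = E / (2*(1+nu))
G = 204 / (2*(1+0.21)) = 84.2975 GPa
K = E / (3*(1-2*nu))
K = 204 / (3*(1-2*0.21)) = 117.241 GPa
K/G = 117.241 / 84.2975 = 1.391


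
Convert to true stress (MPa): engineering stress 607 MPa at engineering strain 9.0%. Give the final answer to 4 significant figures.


sigma_true = sigma_eng * (1 + epsilon_eng)
sigma_true = 607 * (1 + 0.09)
sigma_true = 661.6 MPa


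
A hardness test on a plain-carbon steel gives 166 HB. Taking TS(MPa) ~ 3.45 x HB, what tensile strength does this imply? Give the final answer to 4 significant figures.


TS (MPa) = 3.45 * HB
TS = 3.45 * 166
TS = 572.7 MPa


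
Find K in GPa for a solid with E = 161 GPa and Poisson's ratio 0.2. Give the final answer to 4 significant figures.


K = E / (3*(1-2*nu))
K = 161 / (3*(1-2*0.2))
K = 89.44 GPa


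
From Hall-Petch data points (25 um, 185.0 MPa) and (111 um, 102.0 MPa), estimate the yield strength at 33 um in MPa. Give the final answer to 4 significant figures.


sigma_y = sigma0 + k / sqrt(d)
1/sqrt(d1) = 1/sqrt(2.5e-05) = 200;  1/sqrt(d2) = 94.9158
k = (sigma1 - sigma2) / (1/sqrt(d1) - 1/sqrt(d2)) = (185.0 - 102.0) / (200 - 94.9158) = 0.789843 MPa*m^0.5
sigma0 = sigma1 - k/sqrt(d1) = 185.0 - 0.789843*200 = 27.0314 MPa
sigma_y(d3) = 27.0314 + 0.789843 / sqrt(3.3e-05) = 164.5 MPa


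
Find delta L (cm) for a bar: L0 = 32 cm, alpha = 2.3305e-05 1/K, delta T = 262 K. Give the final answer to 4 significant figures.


dL = L0 * alpha * dT
dL = 32 * 2.3305e-05 * 262
dL = 0.1954 cm


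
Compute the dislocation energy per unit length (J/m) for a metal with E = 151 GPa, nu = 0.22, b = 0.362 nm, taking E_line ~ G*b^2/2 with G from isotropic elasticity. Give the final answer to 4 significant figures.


Step 1: G = E / (2*(1+nu))
G = 151 / (2*(1+0.22)) = 61.8852 GPa = 6.18852e+10 Pa
Step 2: E_line = G*b^2/2
b = 0.362 nm = 3.62e-10 m
E_line = 0.5 * 6.18852e+10 * (3.62e-10)^2 = 4.055e-09 J/m


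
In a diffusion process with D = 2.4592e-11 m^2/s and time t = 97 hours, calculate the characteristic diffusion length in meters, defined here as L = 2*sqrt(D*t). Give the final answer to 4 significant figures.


t = 97 hr = 349200 s
Diffusion length = 2*sqrt(D*t)
= 2*sqrt(2.4592e-11 * 349200)
= 5.861e-03 m


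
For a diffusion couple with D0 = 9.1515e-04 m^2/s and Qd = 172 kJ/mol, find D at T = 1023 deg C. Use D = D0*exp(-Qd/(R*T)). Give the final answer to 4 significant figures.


D = D0 * exp(-Qd / (R*T))
T = 1296.15 K
D = 9.1515e-04 * exp(-172e3 / (8.314 * 1296.15))
D = 1.071e-10 m^2/s


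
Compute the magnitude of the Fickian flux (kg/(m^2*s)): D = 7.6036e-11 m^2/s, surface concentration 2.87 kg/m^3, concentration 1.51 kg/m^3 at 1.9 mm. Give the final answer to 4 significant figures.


J = -D * (dC/dx) = D * (C1 - C2) / dx
J = 7.6036e-11 * (2.87 - 1.51) / 1.9e-03
J = 5.443e-08 kg/(m^2*s)


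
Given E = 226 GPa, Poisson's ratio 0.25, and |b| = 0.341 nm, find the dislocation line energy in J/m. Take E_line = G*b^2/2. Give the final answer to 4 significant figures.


Step 1: G = E / (2*(1+nu))
G = 226 / (2*(1+0.25)) = 90.4 GPa = 9.04e+10 Pa
Step 2: E_line = G*b^2/2
b = 0.341 nm = 3.41e-10 m
E_line = 0.5 * 9.04e+10 * (3.41e-10)^2 = 5.256e-09 J/m


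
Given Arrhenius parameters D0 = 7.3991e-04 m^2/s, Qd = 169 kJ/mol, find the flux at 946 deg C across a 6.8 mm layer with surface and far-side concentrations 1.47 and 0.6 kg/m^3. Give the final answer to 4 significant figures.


Step 1: D = D0 * exp(-Qd/(R*T))
T = 946 + 273.15 = 1219.15 K
D = 7.3991e-04 * exp(-169e3 / (8.314 * 1219.15)) = 4.24708e-11 m^2/s
Step 2: J = D * (C1 - C2) / dx
J = 4.24708e-11 * (1.47 - 0.6) / 6.8e-03
J = 5.434e-09 kg/(m^2*s)


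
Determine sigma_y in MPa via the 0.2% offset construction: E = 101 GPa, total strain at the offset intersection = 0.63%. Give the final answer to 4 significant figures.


Offset strain = 0.002
Elastic strain at yield = total_strain - offset = 6.3e-03 - 0.002 = 4.3e-03
sigma_y = E * elastic_strain = 101000 * 4.3e-03
sigma_y = 434.3 MPa


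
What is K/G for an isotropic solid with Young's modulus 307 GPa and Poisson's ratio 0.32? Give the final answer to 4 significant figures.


G = E / (2*(1+nu))
G = 307 / (2*(1+0.32)) = 116.288 GPa
K = E / (3*(1-2*nu))
K = 307 / (3*(1-2*0.32)) = 284.259 GPa
K/G = 284.259 / 116.288 = 2.444


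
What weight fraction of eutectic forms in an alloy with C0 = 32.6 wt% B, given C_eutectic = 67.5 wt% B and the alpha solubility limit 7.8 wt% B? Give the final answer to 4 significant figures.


f_primary = (C_e - C0) / (C_e - C_alpha_max)
f_primary = (67.5 - 32.6) / (67.5 - 7.8)
f_primary = 0.58459
f_eutectic = 1 - 0.58459 = 0.4154


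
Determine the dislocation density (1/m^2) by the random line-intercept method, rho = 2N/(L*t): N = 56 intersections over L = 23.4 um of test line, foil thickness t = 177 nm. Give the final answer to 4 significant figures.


rho = 2N / (L * t)
L = 23.4 um = 2.34e-05 m, t = 177 nm = 1.77e-07 m
rho = 2 * 56 / (2.34e-05 * 1.77e-07)
rho = 2.704e+13 1/m^2


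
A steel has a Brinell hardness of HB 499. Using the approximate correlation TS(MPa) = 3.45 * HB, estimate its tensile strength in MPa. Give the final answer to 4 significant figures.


TS (MPa) = 3.45 * HB
TS = 3.45 * 499
TS = 1722 MPa


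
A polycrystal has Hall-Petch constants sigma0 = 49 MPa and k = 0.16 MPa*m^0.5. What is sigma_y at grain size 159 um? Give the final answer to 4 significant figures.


sigma_y = sigma0 + k / sqrt(d)
d = 159 um = 1.59e-04 m
sigma_y = 49 + 0.16 / sqrt(1.59e-04)
sigma_y = 61.69 MPa


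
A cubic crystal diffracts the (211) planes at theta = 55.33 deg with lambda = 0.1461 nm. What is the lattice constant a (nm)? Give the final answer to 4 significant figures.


d = lambda / (2*sin(theta))
d = 0.1461 / (2*sin(55.33 deg))
d = 0.0888209 nm
a = d * sqrt(h^2+k^2+l^2) = 0.0888209 * sqrt(6)
a = 0.2176 nm


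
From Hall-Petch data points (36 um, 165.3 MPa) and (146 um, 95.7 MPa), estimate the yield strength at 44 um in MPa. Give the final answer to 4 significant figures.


sigma_y = sigma0 + k / sqrt(d)
1/sqrt(d1) = 1/sqrt(3.6e-05) = 166.667;  1/sqrt(d2) = 82.7606
k = (sigma1 - sigma2) / (1/sqrt(d1) - 1/sqrt(d2)) = (165.3 - 95.7) / (166.667 - 82.7606) = 0.829499 MPa*m^0.5
sigma0 = sigma1 - k/sqrt(d1) = 165.3 - 0.829499*166.667 = 27.0502 MPa
sigma_y(d3) = 27.0502 + 0.829499 / sqrt(4.4e-05) = 152.1 MPa


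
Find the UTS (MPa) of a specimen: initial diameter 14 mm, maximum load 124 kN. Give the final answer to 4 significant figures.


A0 = pi*(d/2)^2 = pi*(14/2)^2 = 153.938 mm^2
UTS = F_max / A0 = 124*1000 / 153.938
UTS = 805.5 MPa


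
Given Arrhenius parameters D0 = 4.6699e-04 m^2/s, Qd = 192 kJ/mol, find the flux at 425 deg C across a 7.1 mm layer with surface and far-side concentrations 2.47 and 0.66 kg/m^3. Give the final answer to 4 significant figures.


Step 1: D = D0 * exp(-Qd/(R*T))
T = 425 + 273.15 = 698.15 K
D = 4.6699e-04 * exp(-192e3 / (8.314 * 698.15)) = 2.01191e-18 m^2/s
Step 2: J = D * (C1 - C2) / dx
J = 2.01191e-18 * (2.47 - 0.66) / 7.1e-03
J = 5.129e-16 kg/(m^2*s)


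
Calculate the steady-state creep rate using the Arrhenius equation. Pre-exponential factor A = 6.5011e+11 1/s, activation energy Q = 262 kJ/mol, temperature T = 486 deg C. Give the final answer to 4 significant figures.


rate = A * exp(-Q / (R*T))
T = 486 + 273.15 = 759.15 K
rate = 6.5011e+11 * exp(-262e3 / (8.314 * 759.15))
rate = 6.095e-07 1/s


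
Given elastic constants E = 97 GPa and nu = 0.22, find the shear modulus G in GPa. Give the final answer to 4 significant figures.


G = E / (2*(1+nu))
G = 97 / (2*(1+0.22))
G = 39.75 GPa


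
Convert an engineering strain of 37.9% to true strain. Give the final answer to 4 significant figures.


epsilon_true = ln(1 + epsilon_eng)
epsilon_true = ln(1 + 0.379)
epsilon_true = 0.3214


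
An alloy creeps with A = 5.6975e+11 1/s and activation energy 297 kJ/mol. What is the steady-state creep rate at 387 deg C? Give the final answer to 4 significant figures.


rate = A * exp(-Q / (R*T))
T = 387 + 273.15 = 660.15 K
rate = 5.6975e+11 * exp(-297e3 / (8.314 * 660.15))
rate = 1.797e-12 1/s


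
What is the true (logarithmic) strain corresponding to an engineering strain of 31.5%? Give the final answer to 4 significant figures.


epsilon_true = ln(1 + epsilon_eng)
epsilon_true = ln(1 + 0.315)
epsilon_true = 0.2738


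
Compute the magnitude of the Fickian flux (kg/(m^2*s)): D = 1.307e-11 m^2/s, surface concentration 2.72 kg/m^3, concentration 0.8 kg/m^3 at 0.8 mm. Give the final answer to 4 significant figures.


J = -D * (dC/dx) = D * (C1 - C2) / dx
J = 1.307e-11 * (2.72 - 0.8) / 8e-04
J = 3.137e-08 kg/(m^2*s)


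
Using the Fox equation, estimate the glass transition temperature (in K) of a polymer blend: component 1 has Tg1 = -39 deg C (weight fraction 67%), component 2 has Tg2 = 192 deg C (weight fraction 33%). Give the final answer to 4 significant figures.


1/Tg = w1/Tg1 + w2/Tg2 (in Kelvin)
Tg1 = 234.15 K, Tg2 = 465.15 K
1/Tg = 0.67/234.15 + 0.33/465.15
Tg = 280 K


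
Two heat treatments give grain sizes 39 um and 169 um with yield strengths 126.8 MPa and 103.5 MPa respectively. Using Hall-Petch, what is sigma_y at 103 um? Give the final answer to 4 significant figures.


sigma_y = sigma0 + k / sqrt(d)
1/sqrt(d1) = 1/sqrt(3.9e-05) = 160.128;  1/sqrt(d2) = 76.9231
k = (sigma1 - sigma2) / (1/sqrt(d1) - 1/sqrt(d2)) = (126.8 - 103.5) / (160.128 - 76.9231) = 0.280031 MPa*m^0.5
sigma0 = sigma1 - k/sqrt(d1) = 126.8 - 0.280031*160.128 = 81.9592 MPa
sigma_y(d3) = 81.9592 + 0.280031 / sqrt(1.03e-04) = 109.6 MPa


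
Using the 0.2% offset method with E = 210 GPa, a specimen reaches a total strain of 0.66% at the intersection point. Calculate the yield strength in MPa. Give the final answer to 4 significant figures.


Offset strain = 0.002
Elastic strain at yield = total_strain - offset = 6.6e-03 - 0.002 = 4.6e-03
sigma_y = E * elastic_strain = 210000 * 4.6e-03
sigma_y = 966 MPa


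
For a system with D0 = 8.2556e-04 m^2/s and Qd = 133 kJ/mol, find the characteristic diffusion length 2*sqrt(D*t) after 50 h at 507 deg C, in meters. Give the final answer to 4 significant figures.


Step 1: D = D0 * exp(-Qd/(R*T))
T = 780.15 K
D = 8.2556e-04 * exp(-133e3 / (8.314 * 780.15)) = 1.02675e-12 m^2/s
Step 2: L = 2*sqrt(D*t)
t = 50 h = 180000 s
L = 2*sqrt(1.02675e-12 * 180000) = 8.598e-04 m


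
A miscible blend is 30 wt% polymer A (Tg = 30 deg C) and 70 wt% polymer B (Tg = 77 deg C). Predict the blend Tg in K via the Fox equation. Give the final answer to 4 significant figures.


1/Tg = w1/Tg1 + w2/Tg2 (in Kelvin)
Tg1 = 303.15 K, Tg2 = 350.15 K
1/Tg = 0.3/303.15 + 0.7/350.15
Tg = 334.6 K


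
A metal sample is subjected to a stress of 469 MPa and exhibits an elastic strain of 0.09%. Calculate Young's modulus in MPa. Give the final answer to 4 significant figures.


E = sigma / epsilon
epsilon = 0.09% = 9e-04
E = 469 / 9e-04
E = 521100 MPa


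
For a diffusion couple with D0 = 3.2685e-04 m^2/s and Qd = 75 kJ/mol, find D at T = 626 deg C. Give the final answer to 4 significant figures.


D = D0 * exp(-Qd / (R*T))
T = 899.15 K
D = 3.2685e-04 * exp(-75e3 / (8.314 * 899.15))
D = 1.436e-08 m^2/s


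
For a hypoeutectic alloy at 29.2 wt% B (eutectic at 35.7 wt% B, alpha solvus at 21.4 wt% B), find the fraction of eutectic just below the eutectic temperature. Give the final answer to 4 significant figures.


f_primary = (C_e - C0) / (C_e - C_alpha_max)
f_primary = (35.7 - 29.2) / (35.7 - 21.4)
f_primary = 0.454545
f_eutectic = 1 - 0.454545 = 0.5455


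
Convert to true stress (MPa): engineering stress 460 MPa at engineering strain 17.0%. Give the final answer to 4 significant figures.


sigma_true = sigma_eng * (1 + epsilon_eng)
sigma_true = 460 * (1 + 0.17)
sigma_true = 538.2 MPa


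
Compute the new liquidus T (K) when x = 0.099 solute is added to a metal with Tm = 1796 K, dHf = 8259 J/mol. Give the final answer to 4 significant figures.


dT = R*Tm^2*x / dHf
dT = 8.314 * 1796^2 * 0.099 / 8259
dT = 321.463 K
T_new = 1796 - 321.463 = 1475 K


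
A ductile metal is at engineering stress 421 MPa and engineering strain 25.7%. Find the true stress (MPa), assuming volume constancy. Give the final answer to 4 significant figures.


sigma_true = sigma_eng * (1 + epsilon_eng)
sigma_true = 421 * (1 + 0.257)
sigma_true = 529.2 MPa


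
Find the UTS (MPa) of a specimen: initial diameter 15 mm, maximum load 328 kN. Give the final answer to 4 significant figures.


A0 = pi*(d/2)^2 = pi*(15/2)^2 = 176.715 mm^2
UTS = F_max / A0 = 328*1000 / 176.715
UTS = 1856 MPa


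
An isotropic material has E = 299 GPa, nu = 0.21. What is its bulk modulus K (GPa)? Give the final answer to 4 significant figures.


K = E / (3*(1-2*nu))
K = 299 / (3*(1-2*0.21))
K = 171.8 GPa


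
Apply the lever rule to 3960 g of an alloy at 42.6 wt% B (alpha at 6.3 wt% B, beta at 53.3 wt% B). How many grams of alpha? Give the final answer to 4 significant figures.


f_alpha = (C_beta - C0) / (C_beta - C_alpha)
f_alpha = (53.3 - 42.6) / (53.3 - 6.3) = 0.22766
m_alpha = f_alpha * m_total = 0.22766 * 3960 = 901.5 g


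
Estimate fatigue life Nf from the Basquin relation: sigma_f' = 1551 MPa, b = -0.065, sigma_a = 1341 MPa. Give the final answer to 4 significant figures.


sigma_a = sigma_f' * (2*Nf)^b
2*Nf = (sigma_a / sigma_f')^(1/b)
2*Nf = (1341 / 1551)^(1/-0.065)
2*Nf = 9.37662
Nf = 4.688 cycles


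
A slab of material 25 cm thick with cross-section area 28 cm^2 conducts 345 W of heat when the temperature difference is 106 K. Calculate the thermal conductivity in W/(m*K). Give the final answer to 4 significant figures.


k = Q*L / (A*dT)
L = 0.25 m, A = 2.8e-03 m^2
k = 345 * 0.25 / (2.8e-03 * 106)
k = 290.6 W/(m*K)


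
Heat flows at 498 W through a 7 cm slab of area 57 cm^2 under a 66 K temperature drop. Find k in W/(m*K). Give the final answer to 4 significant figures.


k = Q*L / (A*dT)
L = 0.07 m, A = 5.7e-03 m^2
k = 498 * 0.07 / (5.7e-03 * 66)
k = 92.66 W/(m*K)


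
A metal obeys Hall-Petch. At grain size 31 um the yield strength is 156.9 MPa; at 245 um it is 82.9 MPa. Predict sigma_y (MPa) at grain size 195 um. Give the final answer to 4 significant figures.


sigma_y = sigma0 + k / sqrt(d)
1/sqrt(d1) = 1/sqrt(3.1e-05) = 179.605;  1/sqrt(d2) = 63.8877
k = (sigma1 - sigma2) / (1/sqrt(d1) - 1/sqrt(d2)) = (156.9 - 82.9) / (179.605 - 63.8877) = 0.639488 MPa*m^0.5
sigma0 = sigma1 - k/sqrt(d1) = 156.9 - 0.639488*179.605 = 42.0446 MPa
sigma_y(d3) = 42.0446 + 0.639488 / sqrt(1.95e-04) = 87.84 MPa


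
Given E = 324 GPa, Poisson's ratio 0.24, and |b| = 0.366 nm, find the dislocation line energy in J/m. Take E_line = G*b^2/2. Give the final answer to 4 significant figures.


Step 1: G = E / (2*(1+nu))
G = 324 / (2*(1+0.24)) = 130.645 GPa = 1.30645e+11 Pa
Step 2: E_line = G*b^2/2
b = 0.366 nm = 3.66e-10 m
E_line = 0.5 * 1.30645e+11 * (3.66e-10)^2 = 8.75e-09 J/m


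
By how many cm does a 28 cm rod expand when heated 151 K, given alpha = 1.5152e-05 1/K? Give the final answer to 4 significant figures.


dL = L0 * alpha * dT
dL = 28 * 1.5152e-05 * 151
dL = 0.06406 cm


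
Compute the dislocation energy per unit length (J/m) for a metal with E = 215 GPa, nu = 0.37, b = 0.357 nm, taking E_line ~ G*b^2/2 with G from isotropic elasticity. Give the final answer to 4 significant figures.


Step 1: G = E / (2*(1+nu))
G = 215 / (2*(1+0.37)) = 78.4672 GPa = 7.84672e+10 Pa
Step 2: E_line = G*b^2/2
b = 0.357 nm = 3.57e-10 m
E_line = 0.5 * 7.84672e+10 * (3.57e-10)^2 = 5e-09 J/m


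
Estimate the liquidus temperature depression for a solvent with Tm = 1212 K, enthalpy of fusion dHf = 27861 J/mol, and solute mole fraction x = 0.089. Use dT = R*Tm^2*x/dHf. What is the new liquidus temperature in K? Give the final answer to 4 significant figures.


dT = R*Tm^2*x / dHf
dT = 8.314 * 1212^2 * 0.089 / 27861
dT = 39.0129 K
T_new = 1212 - 39.0129 = 1173 K


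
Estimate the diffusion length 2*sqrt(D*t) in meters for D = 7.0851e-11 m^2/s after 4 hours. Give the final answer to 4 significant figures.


t = 4 hr = 14400 s
Diffusion length = 2*sqrt(D*t)
= 2*sqrt(7.0851e-11 * 14400)
= 2.02e-03 m


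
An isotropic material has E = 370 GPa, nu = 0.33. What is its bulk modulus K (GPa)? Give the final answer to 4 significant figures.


K = E / (3*(1-2*nu))
K = 370 / (3*(1-2*0.33))
K = 362.7 GPa


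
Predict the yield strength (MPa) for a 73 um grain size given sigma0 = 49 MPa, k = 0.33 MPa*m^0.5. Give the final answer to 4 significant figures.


sigma_y = sigma0 + k / sqrt(d)
d = 73 um = 7.3e-05 m
sigma_y = 49 + 0.33 / sqrt(7.3e-05)
sigma_y = 87.62 MPa


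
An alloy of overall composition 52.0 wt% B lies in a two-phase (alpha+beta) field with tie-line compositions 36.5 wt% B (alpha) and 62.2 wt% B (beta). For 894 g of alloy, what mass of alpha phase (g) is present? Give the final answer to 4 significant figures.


f_alpha = (C_beta - C0) / (C_beta - C_alpha)
f_alpha = (62.2 - 52.0) / (62.2 - 36.5) = 0.396887
m_alpha = f_alpha * m_total = 0.396887 * 894 = 354.8 g


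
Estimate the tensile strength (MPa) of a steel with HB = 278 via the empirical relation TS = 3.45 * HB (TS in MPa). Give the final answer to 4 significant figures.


TS (MPa) = 3.45 * HB
TS = 3.45 * 278
TS = 959.1 MPa


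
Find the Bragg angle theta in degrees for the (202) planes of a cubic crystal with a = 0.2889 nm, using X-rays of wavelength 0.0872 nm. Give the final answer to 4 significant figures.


d = a / sqrt(h^2+k^2+l^2)
d = 0.2889 / sqrt(8) = 0.102142 nm
lambda = 2*d*sin(theta)  =>  sin(theta) = lambda / (2*d)
sin(theta) = 0.0872 / (2 * 0.102142) = 0.426859
theta = 25.27 deg


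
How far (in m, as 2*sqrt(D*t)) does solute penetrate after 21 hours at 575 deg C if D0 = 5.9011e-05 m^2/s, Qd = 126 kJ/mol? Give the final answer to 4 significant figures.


Step 1: D = D0 * exp(-Qd/(R*T))
T = 848.15 K
D = 5.9011e-05 * exp(-126e3 / (8.314 * 848.15)) = 1.02505e-12 m^2/s
Step 2: L = 2*sqrt(D*t)
t = 21 h = 75600 s
L = 2*sqrt(1.02505e-12 * 75600) = 5.568e-04 m


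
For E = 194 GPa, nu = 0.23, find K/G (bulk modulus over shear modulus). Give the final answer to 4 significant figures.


G = E / (2*(1+nu))
G = 194 / (2*(1+0.23)) = 78.8618 GPa
K = E / (3*(1-2*nu))
K = 194 / (3*(1-2*0.23)) = 119.753 GPa
K/G = 119.753 / 78.8618 = 1.519


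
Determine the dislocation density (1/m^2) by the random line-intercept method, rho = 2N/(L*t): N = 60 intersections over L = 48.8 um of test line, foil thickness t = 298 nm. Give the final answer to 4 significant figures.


rho = 2N / (L * t)
L = 48.8 um = 4.88e-05 m, t = 298 nm = 2.98e-07 m
rho = 2 * 60 / (4.88e-05 * 2.98e-07)
rho = 8.252e+12 1/m^2


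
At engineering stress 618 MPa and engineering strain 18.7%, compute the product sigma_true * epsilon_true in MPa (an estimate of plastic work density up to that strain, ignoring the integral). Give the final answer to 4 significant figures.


sigma_true = sigma_eng * (1 + epsilon_eng)
sigma_true = 618 * (1 + 0.187) = 733.566 MPa
epsilon_true = ln(1 + epsilon_eng)
epsilon_true = ln(1 + 0.187) = 0.171429
sigma_true * epsilon_true = 733.566 * 0.171429 = 125.8 MPa


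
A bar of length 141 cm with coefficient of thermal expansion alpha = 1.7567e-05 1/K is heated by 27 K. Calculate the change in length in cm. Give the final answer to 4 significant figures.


dL = L0 * alpha * dT
dL = 141 * 1.7567e-05 * 27
dL = 0.06688 cm


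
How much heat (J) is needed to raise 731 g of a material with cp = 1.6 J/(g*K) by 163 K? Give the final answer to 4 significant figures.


Q = m * cp * dT
Q = 731 * 1.6 * 163
Q = 190600 J


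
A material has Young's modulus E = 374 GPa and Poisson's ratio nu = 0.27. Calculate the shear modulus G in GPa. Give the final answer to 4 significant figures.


G = E / (2*(1+nu))
G = 374 / (2*(1+0.27))
G = 147.2 GPa


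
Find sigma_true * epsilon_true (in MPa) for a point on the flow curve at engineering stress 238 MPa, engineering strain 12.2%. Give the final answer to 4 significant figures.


sigma_true = sigma_eng * (1 + epsilon_eng)
sigma_true = 238 * (1 + 0.122) = 267.036 MPa
epsilon_true = ln(1 + epsilon_eng)
epsilon_true = ln(1 + 0.122) = 0.115113
sigma_true * epsilon_true = 267.036 * 0.115113 = 30.74 MPa


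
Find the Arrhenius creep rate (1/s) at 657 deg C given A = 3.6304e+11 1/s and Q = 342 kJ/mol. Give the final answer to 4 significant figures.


rate = A * exp(-Q / (R*T))
T = 657 + 273.15 = 930.15 K
rate = 3.6304e+11 * exp(-342e3 / (8.314 * 930.15))
rate = 2.257e-08 1/s


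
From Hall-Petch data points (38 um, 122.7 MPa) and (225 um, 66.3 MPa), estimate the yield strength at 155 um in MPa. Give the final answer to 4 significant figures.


sigma_y = sigma0 + k / sqrt(d)
1/sqrt(d1) = 1/sqrt(3.8e-05) = 162.221;  1/sqrt(d2) = 66.6667
k = (sigma1 - sigma2) / (1/sqrt(d1) - 1/sqrt(d2)) = (122.7 - 66.3) / (162.221 - 66.6667) = 0.590238 MPa*m^0.5
sigma0 = sigma1 - k/sqrt(d1) = 122.7 - 0.590238*162.221 = 26.9508 MPa
sigma_y(d3) = 26.9508 + 0.590238 / sqrt(1.55e-04) = 74.36 MPa


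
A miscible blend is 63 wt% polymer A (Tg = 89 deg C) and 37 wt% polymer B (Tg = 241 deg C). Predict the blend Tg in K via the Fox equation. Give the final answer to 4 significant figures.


1/Tg = w1/Tg1 + w2/Tg2 (in Kelvin)
Tg1 = 362.15 K, Tg2 = 514.15 K
1/Tg = 0.63/362.15 + 0.37/514.15
Tg = 406.6 K


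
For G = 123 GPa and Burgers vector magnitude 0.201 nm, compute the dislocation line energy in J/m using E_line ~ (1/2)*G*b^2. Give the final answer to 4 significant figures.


E = G*b^2/2
b = 0.201 nm = 2.01e-10 m
G = 123 GPa = 1.23e+11 Pa
E = 0.5 * 1.23e+11 * (2.01e-10)^2
E = 2.485e-09 J/m


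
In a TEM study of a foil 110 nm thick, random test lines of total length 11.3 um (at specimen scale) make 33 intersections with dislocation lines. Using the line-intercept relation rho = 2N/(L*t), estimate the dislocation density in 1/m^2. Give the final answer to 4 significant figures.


rho = 2N / (L * t)
L = 11.3 um = 1.13e-05 m, t = 110 nm = 1.1e-07 m
rho = 2 * 33 / (1.13e-05 * 1.1e-07)
rho = 5.31e+13 1/m^2


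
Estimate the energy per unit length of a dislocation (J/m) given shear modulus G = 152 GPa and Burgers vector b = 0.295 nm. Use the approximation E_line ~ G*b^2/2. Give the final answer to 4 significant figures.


E = G*b^2/2
b = 0.295 nm = 2.95e-10 m
G = 152 GPa = 1.52e+11 Pa
E = 0.5 * 1.52e+11 * (2.95e-10)^2
E = 6.614e-09 J/m


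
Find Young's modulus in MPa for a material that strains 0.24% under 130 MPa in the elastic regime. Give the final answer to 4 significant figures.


E = sigma / epsilon
epsilon = 0.24% = 2.4e-03
E = 130 / 2.4e-03
E = 54170 MPa


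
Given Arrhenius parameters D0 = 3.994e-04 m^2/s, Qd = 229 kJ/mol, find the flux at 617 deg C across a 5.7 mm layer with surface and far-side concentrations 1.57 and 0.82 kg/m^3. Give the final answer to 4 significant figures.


Step 1: D = D0 * exp(-Qd/(R*T))
T = 617 + 273.15 = 890.15 K
D = 3.994e-04 * exp(-229e3 / (8.314 * 890.15)) = 1.45559e-17 m^2/s
Step 2: J = D * (C1 - C2) / dx
J = 1.45559e-17 * (1.57 - 0.82) / 5.7e-03
J = 1.915e-15 kg/(m^2*s)


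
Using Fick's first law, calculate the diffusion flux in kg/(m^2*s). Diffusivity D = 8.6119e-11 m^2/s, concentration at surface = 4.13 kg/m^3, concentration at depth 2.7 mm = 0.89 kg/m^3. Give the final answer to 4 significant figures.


J = -D * (dC/dx) = D * (C1 - C2) / dx
J = 8.6119e-11 * (4.13 - 0.89) / 2.7e-03
J = 1.033e-07 kg/(m^2*s)


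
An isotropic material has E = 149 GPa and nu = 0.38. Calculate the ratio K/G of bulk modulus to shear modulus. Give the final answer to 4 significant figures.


G = E / (2*(1+nu))
G = 149 / (2*(1+0.38)) = 53.9855 GPa
K = E / (3*(1-2*nu))
K = 149 / (3*(1-2*0.38)) = 206.944 GPa
K/G = 206.944 / 53.9855 = 3.833


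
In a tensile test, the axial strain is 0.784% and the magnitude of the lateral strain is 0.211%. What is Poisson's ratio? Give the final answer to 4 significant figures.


nu = -epsilon_lat / epsilon_axial
Lateral strain is contraction (negative), so using magnitudes:
nu = 0.211 / 0.784
nu = 0.2691


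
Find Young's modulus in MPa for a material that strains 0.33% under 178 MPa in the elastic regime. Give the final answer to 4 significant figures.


E = sigma / epsilon
epsilon = 0.33% = 3.3e-03
E = 178 / 3.3e-03
E = 53940 MPa


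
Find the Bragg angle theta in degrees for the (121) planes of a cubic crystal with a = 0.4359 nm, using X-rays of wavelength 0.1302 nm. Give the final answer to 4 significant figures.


d = a / sqrt(h^2+k^2+l^2)
d = 0.4359 / sqrt(6) = 0.177955 nm
lambda = 2*d*sin(theta)  =>  sin(theta) = lambda / (2*d)
sin(theta) = 0.1302 / (2 * 0.177955) = 0.365822
theta = 21.46 deg


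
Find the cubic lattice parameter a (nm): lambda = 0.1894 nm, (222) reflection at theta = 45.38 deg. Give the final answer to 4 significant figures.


d = lambda / (2*sin(theta))
d = 0.1894 / (2*sin(45.38 deg))
d = 0.133047 nm
a = d * sqrt(h^2+k^2+l^2) = 0.133047 * sqrt(12)
a = 0.4609 nm


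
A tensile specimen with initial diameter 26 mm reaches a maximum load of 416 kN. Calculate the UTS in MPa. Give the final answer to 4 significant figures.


A0 = pi*(d/2)^2 = pi*(26/2)^2 = 530.929 mm^2
UTS = F_max / A0 = 416*1000 / 530.929
UTS = 783.5 MPa


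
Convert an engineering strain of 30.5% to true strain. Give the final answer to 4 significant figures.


epsilon_true = ln(1 + epsilon_eng)
epsilon_true = ln(1 + 0.305)
epsilon_true = 0.2662


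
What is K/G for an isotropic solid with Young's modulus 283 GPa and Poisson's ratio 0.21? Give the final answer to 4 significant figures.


G = E / (2*(1+nu))
G = 283 / (2*(1+0.21)) = 116.942 GPa
K = E / (3*(1-2*nu))
K = 283 / (3*(1-2*0.21)) = 162.644 GPa
K/G = 162.644 / 116.942 = 1.391


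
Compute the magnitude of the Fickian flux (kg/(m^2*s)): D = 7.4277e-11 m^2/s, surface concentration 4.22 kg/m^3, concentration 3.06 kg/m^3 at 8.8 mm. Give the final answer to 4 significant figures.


J = -D * (dC/dx) = D * (C1 - C2) / dx
J = 7.4277e-11 * (4.22 - 3.06) / 8.8e-03
J = 9.791e-09 kg/(m^2*s)


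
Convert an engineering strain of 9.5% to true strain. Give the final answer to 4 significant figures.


epsilon_true = ln(1 + epsilon_eng)
epsilon_true = ln(1 + 0.095)
epsilon_true = 0.09075


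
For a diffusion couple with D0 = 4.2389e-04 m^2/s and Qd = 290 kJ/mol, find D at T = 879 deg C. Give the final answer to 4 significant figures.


D = D0 * exp(-Qd / (R*T))
T = 1152.15 K
D = 4.2389e-04 * exp(-290e3 / (8.314 * 1152.15))
D = 3.014e-17 m^2/s


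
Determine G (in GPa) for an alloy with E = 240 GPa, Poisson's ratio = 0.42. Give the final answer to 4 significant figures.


G = E / (2*(1+nu))
G = 240 / (2*(1+0.42))
G = 84.51 GPa


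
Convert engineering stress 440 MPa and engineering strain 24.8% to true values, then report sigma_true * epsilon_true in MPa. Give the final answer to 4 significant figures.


sigma_true = sigma_eng * (1 + epsilon_eng)
sigma_true = 440 * (1 + 0.248) = 549.12 MPa
epsilon_true = ln(1 + epsilon_eng)
epsilon_true = ln(1 + 0.248) = 0.221542
sigma_true * epsilon_true = 549.12 * 0.221542 = 121.7 MPa


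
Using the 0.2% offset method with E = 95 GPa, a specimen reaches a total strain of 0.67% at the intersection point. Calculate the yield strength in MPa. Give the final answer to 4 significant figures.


Offset strain = 0.002
Elastic strain at yield = total_strain - offset = 6.7e-03 - 0.002 = 4.7e-03
sigma_y = E * elastic_strain = 95000 * 4.7e-03
sigma_y = 446.5 MPa


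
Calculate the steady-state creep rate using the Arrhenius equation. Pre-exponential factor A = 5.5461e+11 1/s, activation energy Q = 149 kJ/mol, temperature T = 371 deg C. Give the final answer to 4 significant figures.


rate = A * exp(-Q / (R*T))
T = 371 + 273.15 = 644.15 K
rate = 5.5461e+11 * exp(-149e3 / (8.314 * 644.15))
rate = 0.4582 1/s


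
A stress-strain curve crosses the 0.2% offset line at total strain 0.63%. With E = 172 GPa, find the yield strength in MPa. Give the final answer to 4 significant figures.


Offset strain = 0.002
Elastic strain at yield = total_strain - offset = 6.3e-03 - 0.002 = 4.3e-03
sigma_y = E * elastic_strain = 172000 * 4.3e-03
sigma_y = 739.6 MPa


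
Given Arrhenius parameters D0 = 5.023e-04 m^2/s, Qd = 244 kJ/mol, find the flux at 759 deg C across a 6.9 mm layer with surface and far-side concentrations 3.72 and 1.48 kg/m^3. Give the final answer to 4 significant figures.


Step 1: D = D0 * exp(-Qd/(R*T))
T = 759 + 273.15 = 1032.15 K
D = 5.023e-04 * exp(-244e3 / (8.314 * 1032.15)) = 2.25041e-16 m^2/s
Step 2: J = D * (C1 - C2) / dx
J = 2.25041e-16 * (3.72 - 1.48) / 6.9e-03
J = 7.306e-14 kg/(m^2*s)


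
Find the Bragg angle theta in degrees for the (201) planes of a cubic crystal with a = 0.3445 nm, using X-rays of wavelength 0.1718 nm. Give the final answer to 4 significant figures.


d = a / sqrt(h^2+k^2+l^2)
d = 0.3445 / sqrt(5) = 0.154065 nm
lambda = 2*d*sin(theta)  =>  sin(theta) = lambda / (2*d)
sin(theta) = 0.1718 / (2 * 0.154065) = 0.557557
theta = 33.89 deg


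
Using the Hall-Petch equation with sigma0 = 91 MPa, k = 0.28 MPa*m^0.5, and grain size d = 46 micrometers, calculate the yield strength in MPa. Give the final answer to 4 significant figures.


sigma_y = sigma0 + k / sqrt(d)
d = 46 um = 4.6e-05 m
sigma_y = 91 + 0.28 / sqrt(4.6e-05)
sigma_y = 132.3 MPa


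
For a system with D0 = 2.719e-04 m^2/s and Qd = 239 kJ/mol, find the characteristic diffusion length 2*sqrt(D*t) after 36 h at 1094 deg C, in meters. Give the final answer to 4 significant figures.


Step 1: D = D0 * exp(-Qd/(R*T))
T = 1367.15 K
D = 2.719e-04 * exp(-239e3 / (8.314 * 1367.15)) = 2.00732e-13 m^2/s
Step 2: L = 2*sqrt(D*t)
t = 36 h = 129600 s
L = 2*sqrt(2.00732e-13 * 129600) = 3.226e-04 m


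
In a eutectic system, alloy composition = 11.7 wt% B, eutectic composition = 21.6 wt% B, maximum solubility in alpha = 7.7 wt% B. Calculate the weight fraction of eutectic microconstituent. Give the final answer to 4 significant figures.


f_primary = (C_e - C0) / (C_e - C_alpha_max)
f_primary = (21.6 - 11.7) / (21.6 - 7.7)
f_primary = 0.71223
f_eutectic = 1 - 0.71223 = 0.2878


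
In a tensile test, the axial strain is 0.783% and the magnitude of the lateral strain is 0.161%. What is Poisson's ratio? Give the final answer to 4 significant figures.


nu = -epsilon_lat / epsilon_axial
Lateral strain is contraction (negative), so using magnitudes:
nu = 0.161 / 0.783
nu = 0.2056


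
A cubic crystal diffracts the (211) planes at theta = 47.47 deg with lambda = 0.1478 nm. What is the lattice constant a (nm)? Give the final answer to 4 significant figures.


d = lambda / (2*sin(theta))
d = 0.1478 / (2*sin(47.47 deg))
d = 0.100282 nm
a = d * sqrt(h^2+k^2+l^2) = 0.100282 * sqrt(6)
a = 0.2456 nm


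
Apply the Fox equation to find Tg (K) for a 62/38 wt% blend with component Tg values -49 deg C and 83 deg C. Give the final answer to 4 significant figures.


1/Tg = w1/Tg1 + w2/Tg2 (in Kelvin)
Tg1 = 224.15 K, Tg2 = 356.15 K
1/Tg = 0.62/224.15 + 0.38/356.15
Tg = 260.9 K


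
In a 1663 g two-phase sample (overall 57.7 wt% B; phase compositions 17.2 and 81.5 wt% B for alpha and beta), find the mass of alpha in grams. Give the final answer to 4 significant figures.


f_alpha = (C_beta - C0) / (C_beta - C_alpha)
f_alpha = (81.5 - 57.7) / (81.5 - 17.2) = 0.37014
m_alpha = f_alpha * m_total = 0.37014 * 1663 = 615.5 g


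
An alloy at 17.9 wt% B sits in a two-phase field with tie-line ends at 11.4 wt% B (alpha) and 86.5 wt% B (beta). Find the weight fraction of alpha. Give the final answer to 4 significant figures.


f_alpha = (C_beta - C0) / (C_beta - C_alpha)
f_alpha = (86.5 - 17.9) / (86.5 - 11.4)
f_alpha = 0.9134


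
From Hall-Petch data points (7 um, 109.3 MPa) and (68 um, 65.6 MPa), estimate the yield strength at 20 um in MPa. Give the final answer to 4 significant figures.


sigma_y = sigma0 + k / sqrt(d)
1/sqrt(d1) = 1/sqrt(7e-06) = 377.964;  1/sqrt(d2) = 121.268
k = (sigma1 - sigma2) / (1/sqrt(d1) - 1/sqrt(d2)) = (109.3 - 65.6) / (377.964 - 121.268) = 0.17024 MPa*m^0.5
sigma0 = sigma1 - k/sqrt(d1) = 109.3 - 0.17024*377.964 = 44.9554 MPa
sigma_y(d3) = 44.9554 + 0.17024 / sqrt(2e-05) = 83.02 MPa


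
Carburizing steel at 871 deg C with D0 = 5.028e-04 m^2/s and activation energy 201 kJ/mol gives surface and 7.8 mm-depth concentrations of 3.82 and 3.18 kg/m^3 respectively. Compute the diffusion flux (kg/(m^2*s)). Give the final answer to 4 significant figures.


Step 1: D = D0 * exp(-Qd/(R*T))
T = 871 + 273.15 = 1144.15 K
D = 5.028e-04 * exp(-201e3 / (8.314 * 1144.15)) = 3.34717e-13 m^2/s
Step 2: J = D * (C1 - C2) / dx
J = 3.34717e-13 * (3.82 - 3.18) / 7.8e-03
J = 2.746e-11 kg/(m^2*s)


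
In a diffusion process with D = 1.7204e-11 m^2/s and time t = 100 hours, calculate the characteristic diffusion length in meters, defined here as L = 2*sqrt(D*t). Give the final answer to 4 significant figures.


t = 100 hr = 360000 s
Diffusion length = 2*sqrt(D*t)
= 2*sqrt(1.7204e-11 * 360000)
= 4.977e-03 m


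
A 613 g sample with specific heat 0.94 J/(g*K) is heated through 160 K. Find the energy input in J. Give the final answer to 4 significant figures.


Q = m * cp * dT
Q = 613 * 0.94 * 160
Q = 92200 J


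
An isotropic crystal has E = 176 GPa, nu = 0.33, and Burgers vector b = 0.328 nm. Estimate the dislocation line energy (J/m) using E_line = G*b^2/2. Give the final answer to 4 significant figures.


Step 1: G = E / (2*(1+nu))
G = 176 / (2*(1+0.33)) = 66.1654 GPa = 6.61654e+10 Pa
Step 2: E_line = G*b^2/2
b = 0.328 nm = 3.28e-10 m
E_line = 0.5 * 6.61654e+10 * (3.28e-10)^2 = 3.559e-09 J/m
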